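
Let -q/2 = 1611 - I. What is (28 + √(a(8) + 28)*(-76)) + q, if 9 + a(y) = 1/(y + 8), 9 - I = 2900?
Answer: -8976 - 19*√305 ≈ -9307.8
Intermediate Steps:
I = -2891 (I = 9 - 1*2900 = 9 - 2900 = -2891)
a(y) = -9 + 1/(8 + y) (a(y) = -9 + 1/(y + 8) = -9 + 1/(8 + y))
q = -9004 (q = -2*(1611 - 1*(-2891)) = -2*(1611 + 2891) = -2*4502 = -9004)
(28 + √(a(8) + 28)*(-76)) + q = (28 + √((-71 - 9*8)/(8 + 8) + 28)*(-76)) - 9004 = (28 + √((-71 - 72)/16 + 28)*(-76)) - 9004 = (28 + √((1/16)*(-143) + 28)*(-76)) - 9004 = (28 + √(-143/16 + 28)*(-76)) - 9004 = (28 + √(305/16)*(-76)) - 9004 = (28 + (√305/4)*(-76)) - 9004 = (28 - 19*√305) - 9004 = -8976 - 19*√305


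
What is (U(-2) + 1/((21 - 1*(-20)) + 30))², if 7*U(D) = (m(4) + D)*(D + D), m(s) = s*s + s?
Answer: 26061025/247009 ≈ 105.51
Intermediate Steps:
m(s) = s + s² (m(s) = s² + s = s + s²)
U(D) = 2*D*(20 + D)/7 (U(D) = ((4*(1 + 4) + D)*(D + D))/7 = ((4*5 + D)*(2*D))/7 = ((20 + D)*(2*D))/7 = (2*D*(20 + D))/7 = 2*D*(20 + D)/7)
(U(-2) + 1/((21 - 1*(-20)) + 30))² = ((2/7)*(-2)*(20 - 2) + 1/((21 - 1*(-20)) + 30))² = ((2/7)*(-2)*18 + 1/((21 + 20) + 30))² = (-72/7 + 1/(41 + 30))² = (-72/7 + 1/71)² = (-5105/497)² = 26061025/247009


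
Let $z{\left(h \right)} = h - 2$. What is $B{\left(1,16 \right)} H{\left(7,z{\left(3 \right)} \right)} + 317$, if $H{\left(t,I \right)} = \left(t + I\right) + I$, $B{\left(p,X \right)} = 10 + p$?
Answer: $416$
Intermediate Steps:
$z{\left(h \right)} = -2 + h$ ($z{\left(h \right)} = h - 2 = -2 + h$)
$H{\left(t,I \right)} = t + 2 I$ ($H{\left(t,I \right)} = \left(I + t\right) + I = t + 2 I$)
$B{\left(1,16 \right)} H{\left(7,z{\left(3 \right)} \right)} + 317 = \left(10 + 1\right) \left(7 + 2 \left(-2 + 3\right)\right) + 317 = 11 \left(7 + 2 \cdot 1\right) + 317 = 11 \left(7 + 2\right) + 317 = 11 \cdot 9 + 317 = 99 + 317 = 416$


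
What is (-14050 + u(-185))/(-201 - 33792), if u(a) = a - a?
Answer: 14050/33993 ≈ 0.41332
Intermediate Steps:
u(a) = 0
(-14050 + u(-185))/(-201 - 33792) = (-14050 + 0)/(-201 - 33792) = -14050/(-33993) = -14050*(-1/33993) = 14050/33993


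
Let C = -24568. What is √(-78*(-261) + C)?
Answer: I*√4210 ≈ 64.885*I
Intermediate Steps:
√(-78*(-261) + C) = √(-78*(-261) - 24568) = √(20358 - 24568) = √(-4210) = I*√4210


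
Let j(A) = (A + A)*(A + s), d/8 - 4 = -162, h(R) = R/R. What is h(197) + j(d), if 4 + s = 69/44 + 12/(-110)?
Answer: 176099903/55 ≈ 3.2018e+6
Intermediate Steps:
h(R) = 1
d = -1264 (d = 32 + 8*(-162) = 32 - 1296 = -1264)
s = -559/220 (s = -4 + (69/44 + 12/(-110)) = -4 + (69*(1/44) + 12*(-1/110)) = -4 + (69/44 - 6/55) = -4 + 321/220 = -559/220 ≈ -2.5409)
j(A) = 2*A*(-559/220 + A) (j(A) = (A + A)*(A - 559/220) = (2*A)*(-559/220 + A) = 2*A*(-559/220 + A))
h(197) + j(d) = 1 + (1/110)*(-1264)*(-559 + 220*(-1264)) = 1 + (1/110)*(-1264)*(-559 - 278080) = 1 + (1/110)*(-1264)*(-278639) = 1 + 176099848/55 = 176099903/55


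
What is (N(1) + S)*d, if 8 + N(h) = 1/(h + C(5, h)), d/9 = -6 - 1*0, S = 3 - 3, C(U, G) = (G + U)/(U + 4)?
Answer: 1998/5 ≈ 399.60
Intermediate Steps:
C(U, G) = (G + U)/(4 + U)
S = 0
d = -54 (d = 9*(-6 - 1*0) = 9*(-6 + 0) = 9*(-6) = -54)
N(h) = -8 + 1/(5/9 + 10*h/9) (N(h) = -8 + 1/(h + (h + 5)/(4 + 5)) = -8 + 1/(h + (5 + h)/9) = -8 + 1/(h + (5/9 + h/9)) = -8 + 1/(5/9 + 10*h/9))
(N(1) + S)*d = ((-31 - 80*1)/(5*(1 + 2*1)) + 0)*(-54) = ((-31 - 80)/(5*(1 + 2)) + 0)*(-54) = ((1/5)*(-111)/3 + 0)*(-54) = ((1/5)*(1/3)*(-111) + 0)*(-54) = (-37/5 + 0)*(-54) = -37/5*(-54) = 1998/5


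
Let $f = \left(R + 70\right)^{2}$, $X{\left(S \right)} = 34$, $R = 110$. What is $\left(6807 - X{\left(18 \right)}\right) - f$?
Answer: $-25627$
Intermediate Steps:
$f = 32400$ ($f = \left(110 + 70\right)^{2} = 180^{2} = 32400$)
$\left(6807 - X{\left(18 \right)}\right) - f = \left(6807 - 34\right) - 32400 = 6773 - 32400 = -25627$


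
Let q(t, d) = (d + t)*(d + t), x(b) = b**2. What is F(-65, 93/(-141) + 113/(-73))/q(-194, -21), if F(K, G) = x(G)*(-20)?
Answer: -229461904/108829930445 ≈ -0.0021084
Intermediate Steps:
q(t, d) = (d + t)**2
F(K, G) = -20*G**2 (F(K, G) = G**2*(-20) = -20*G**2)
F(-65, 93/(-141) + 113/(-73))/q(-194, -21) = (-20*(93/(-141) + 113/(-73))**2)/((-21 - 194)**2) = (-20*(93*(-1/141) + 113*(-1/73))**2)/((-215)**2) = -20*(-31/47 - 113/73)**2/46225 = -20*(-7574/3431)**2*(1/46225) = -20*57365476/11771761*(1/46225) = -1147309520/11771761*1/46225 = -229461904/108829930445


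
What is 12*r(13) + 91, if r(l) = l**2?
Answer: 2119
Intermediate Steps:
12*r(13) + 91 = 12*13**2 + 91 = 12*169 + 91 = 2028 + 91 = 2119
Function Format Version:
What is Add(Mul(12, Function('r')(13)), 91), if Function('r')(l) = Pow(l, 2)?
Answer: 2119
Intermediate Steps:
Add(Mul(12, Function('r')(13)), 91) = Add(Mul(12, Pow(13, 2)), 91) = Add(Mul(12, 169), 91) = Add(2028, 91) = 2119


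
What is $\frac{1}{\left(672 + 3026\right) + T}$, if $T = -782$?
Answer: $\frac{1}{2916} \approx 0.00034294$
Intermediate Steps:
$\frac{1}{\left(672 + 3026\right) + T} = \frac{1}{\left(672 + 3026\right) - 782} = \frac{1}{3698 - 782} = \frac{1}{2916}$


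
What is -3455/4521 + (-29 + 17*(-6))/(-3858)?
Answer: -4245713/5814006 ≈ -0.73026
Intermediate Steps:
-3455/4521 + (-29 + 17*(-6))/(-3858) = -3455*1/4521 + (-29 - 102)*(-1/3858) = -3455/4521 - 131*(-1/3858) = -3455/4521 + 131/3858 = -4245713/5814006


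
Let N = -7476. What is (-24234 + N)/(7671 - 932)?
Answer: -31710/6739 ≈ -4.7054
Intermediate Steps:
(-24234 + N)/(7671 - 932) = (-24234 - 7476)/(7671 - 932) = -31710/6739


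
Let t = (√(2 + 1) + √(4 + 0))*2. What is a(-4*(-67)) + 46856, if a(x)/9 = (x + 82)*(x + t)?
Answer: 903656 + 6300*√3 ≈ 9.1457e+5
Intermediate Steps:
t = 4 + 2*√3 (t = (√3 + √4)*2 = (√3 + 2)*2 = (2 + √3)*2 = 4 + 2*√3 ≈ 7.4641)
a(x) = 9*(82 + x)*(4 + x + 2*√3) (a(x) = 9*((x + 82)*(x + (4 + 2*√3))) = 9*((82 + x)*(4 + x + 2*√3)) = 9*(82 + x)*(4 + x + 2*√3))
a(-4*(-67)) + 46856 = (2952 + 9*(-4*(-67))² + 774*(-4*(-67)) + 1476*√3 + 18*(-4*(-67))*√3) + 46856 = (2952 + 9*268² + 774*268 + 1476*√3 + 18*268*√3) + 46856 = (2952 + 9*71824 + 207432 + 1476*√3 + 4824*√3) + 46856 = (2952 + 646416 + 207432 + 1476*√3 + 4824*√3) + 46856 = (856800 + 6300*√3) + 46856 = 903656 + 6300*√3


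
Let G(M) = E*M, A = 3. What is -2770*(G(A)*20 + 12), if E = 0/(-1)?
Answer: -33240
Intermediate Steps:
E = 0 (E = 0*(-1) = 0)
G(M) = 0 (G(M) = 0*M = 0)
-2770*(G(A)*20 + 12) = -2770*(0*20 + 12) = -2770*(0 + 12) = -2770*12 = -33240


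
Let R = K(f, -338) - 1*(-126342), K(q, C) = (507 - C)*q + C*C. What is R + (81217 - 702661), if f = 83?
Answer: -310723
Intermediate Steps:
K(q, C) = C**2 + q*(507 - C) (K(q, C) = q*(507 - C) + C**2 = C**2 + q*(507 - C))
R = 310721 (R = ((-338)**2 + 507*83 - 1*(-338)*83) - 1*(-126342) = (114244 + 42081 + 28054) + 126342 = 184379 + 126342 = 310721)
R + (81217 - 702661) = 310721 + (81217 - 702661) = 310721 - 621444 = -310723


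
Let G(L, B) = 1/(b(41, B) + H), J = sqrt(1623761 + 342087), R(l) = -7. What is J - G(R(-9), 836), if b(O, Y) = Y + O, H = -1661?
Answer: 1/784 + 2*sqrt(491462) ≈ 1402.1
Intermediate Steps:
J = 2*sqrt(491462) (J = sqrt(1965848) = 2*sqrt(491462) ≈ 1402.1)
b(O, Y) = O + Y
G(L, B) = 1/(-1620 + B) (G(L, B) = 1/((41 + B) - 1661) = 1/(-1620 + B))
J - G(R(-9), 836) = 2*sqrt(491462) - 1/(-1620 + 836) = 2*sqrt(491462) - 1/(-784) = 2*sqrt(491462) - 1*(-1/784) = 2*sqrt(491462) + 1/784 = 1/784 + 2*sqrt(491462)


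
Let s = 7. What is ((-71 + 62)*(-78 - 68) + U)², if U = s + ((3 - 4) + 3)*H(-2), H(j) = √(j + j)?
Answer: 1745025 + 10568*I ≈ 1.745e+6 + 10568.0*I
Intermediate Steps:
H(j) = √2*√j (H(j) = √(2*j) = √2*√j)
U = 7 + 4*I (U = 7 + ((3 - 4) + 3)*(√2*√(-2)) = 7 + (-1 + 3)*(√2*(I*√2)) = 7 + 2*(2*I) = 7 + 4*I ≈ 7.0 + 4.0*I)
((-71 + 62)*(-78 - 68) + U)² = ((-71 + 62)*(-78 - 68) + (7 + 4*I))² = (-9*(-146) + (7 + 4*I))² = (1314 + (7 + 4*I))² = (1321 + 4*I)²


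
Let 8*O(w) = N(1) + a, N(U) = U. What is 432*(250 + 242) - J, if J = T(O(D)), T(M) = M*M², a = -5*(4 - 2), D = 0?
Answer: 108823257/512 ≈ 2.1255e+5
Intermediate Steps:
a = -10 (a = -5*2 = -10)
O(w) = -9/8 (O(w) = (1 - 10)/8 = (⅛)*(-9) = -9/8)
T(M) = M³
J = -729/512 (J = (-9/8)³ = -729/512 ≈ -1.4238)
432*(250 + 242) - J = 432*(250 + 242) - 1*(-729/512) = 432*492 + 729/512 = 212544 + 729/512 = 108823257/512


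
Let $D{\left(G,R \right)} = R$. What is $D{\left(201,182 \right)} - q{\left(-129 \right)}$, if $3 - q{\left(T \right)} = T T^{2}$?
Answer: $-2146510$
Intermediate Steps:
$q{\left(T \right)} = 3 - T^{3}$ ($q{\left(T \right)} = 3 - T T^{2} = 3 - T^{3}$)
$D{\left(201,182 \right)} - q{\left(-129 \right)} = 182 - \left(3 - \left(-129\right)^{3}\right) = 182 - \left(3 - -2146689\right) = 182 - \left(3 + 2146689\right) = 182 - 2146692 = -2146510$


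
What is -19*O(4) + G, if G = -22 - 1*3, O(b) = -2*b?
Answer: 127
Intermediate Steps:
G = -25 (G = -22 - 3 = -25)
-19*O(4) + G = -(-38)*4 - 25 = -19*(-8) - 25 = 152 - 25 = 127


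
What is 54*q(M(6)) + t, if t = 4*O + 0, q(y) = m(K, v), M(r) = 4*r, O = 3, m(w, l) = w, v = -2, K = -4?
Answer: -204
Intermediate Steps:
q(y) = -4
t = 12 (t = 4*3 + 0 = 12 + 0 = 12)
54*q(M(6)) + t = 54*(-4) + 12 = -216 + 12 = -204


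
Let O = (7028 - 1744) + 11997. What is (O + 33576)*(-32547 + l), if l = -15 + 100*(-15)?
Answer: -1732291134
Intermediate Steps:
l = -1515 (l = -15 - 1500 = -1515)
O = 17281 (O = 5284 + 11997 = 17281)
(O + 33576)*(-32547 + l) = (17281 + 33576)*(-32547 - 1515) = 50857*(-34062) = -1732291134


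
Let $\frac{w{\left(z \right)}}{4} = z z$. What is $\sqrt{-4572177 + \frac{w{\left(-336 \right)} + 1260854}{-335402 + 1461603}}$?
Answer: $\frac{i \sqrt{5799021347286538939}}{1126201} \approx 2138.3 i$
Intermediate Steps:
$w{\left(z \right)} = 4 z^{2}$ ($w{\left(z \right)} = 4 z z = 4 z^{2}$)
$\sqrt{-4572177 + \frac{w{\left(-336 \right)} + 1260854}{-335402 + 1461603}} = \sqrt{-4572177 + \frac{4 \left(-336\right)^{2} + 1260854}{-335402 + 1461603}} = \sqrt{-4572177 + \frac{4 \cdot 112896 + 1260854}{1126201}} = \sqrt{-4572177 + \left(451584 + 1260854\right) \frac{1}{1126201}} = \sqrt{-4572177 + 1712438 \cdot \frac{1}{1126201}} = \sqrt{-4572177 + \frac{1712438}{1126201}} = \sqrt{- \frac{5149188597139}{1126201}} = \frac{i \sqrt{5799021347286538939}}{1126201}$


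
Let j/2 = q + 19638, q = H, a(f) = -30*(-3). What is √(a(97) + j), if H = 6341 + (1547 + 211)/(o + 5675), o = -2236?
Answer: 2*√153892316533/3439 ≈ 228.14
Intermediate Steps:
a(f) = 90
H = 21808457/3439 (H = 6341 + (1547 + 211)/(-2236 + 5675) = 6341 + 1758/3439 = 21808457/3439 ≈ 6341.5)
q = 21808457/3439 ≈ 6341.5
j = 178687078/3439 (j = 2*(21808457/3439 + 19638) = 2*(89343539/3439) = 178687078/3439 ≈ 51959.)
√(a(97) + j) = √(90 + 178687078/3439) = √(178996588/3439) = 2*√153892316533/3439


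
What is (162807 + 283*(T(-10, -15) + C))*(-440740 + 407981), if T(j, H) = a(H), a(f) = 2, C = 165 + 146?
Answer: -8235153974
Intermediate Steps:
C = 311
T(j, H) = 2
(162807 + 283*(T(-10, -15) + C))*(-440740 + 407981) = (162807 + 283*(2 + 311))*(-440740 + 407981) = (162807 + 283*313)*(-32759) = (162807 + 88579)*(-32759) = 251386*(-32759) = -8235153974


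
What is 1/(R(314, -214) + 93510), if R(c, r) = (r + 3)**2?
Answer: 1/138031 ≈ 7.2448e-6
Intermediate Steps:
R(c, r) = (3 + r)**2
1/(R(314, -214) + 93510) = 1/((3 - 214)**2 + 93510) = 1/((-211)**2 + 93510) = 1/(44521 + 93510) = 1/138031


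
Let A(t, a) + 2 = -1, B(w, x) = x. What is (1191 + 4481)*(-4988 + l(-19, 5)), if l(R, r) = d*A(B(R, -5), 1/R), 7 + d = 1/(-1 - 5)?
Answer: -28169988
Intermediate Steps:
A(t, a) = -3 (A(t, a) = -2 - 1 = -3)
d = -43/6 (d = -7 + 1/(-1 - 5) = -7 + 1/(-6) = -7 - ⅙ = -43/6 ≈ -7.1667)
l(R, r) = 43/2 (l(R, r) = -43/6*(-3) = 43/2)
(1191 + 4481)*(-4988 + l(-19, 5)) = (1191 + 4481)*(-4988 + 43/2) = 5672*(-9933/2) = -28169988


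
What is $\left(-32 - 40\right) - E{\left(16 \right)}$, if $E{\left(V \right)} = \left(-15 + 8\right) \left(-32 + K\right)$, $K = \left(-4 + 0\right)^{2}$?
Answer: $-184$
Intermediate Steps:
$K = 16$ ($K = \left(-4\right)^{2} = 16$)
$E{\left(V \right)} = 112$ ($E{\left(V \right)} = \left(-15 + 8\right) \left(-32 + 16\right) = \left(-7\right) \left(-16\right) = 112$)
$\left(-32 - 40\right) - E{\left(16 \right)} = \left(-32 - 40\right) - 112 = -72 - 112 = -184$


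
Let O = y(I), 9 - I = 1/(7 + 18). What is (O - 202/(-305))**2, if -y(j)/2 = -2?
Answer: 2022084/93025 ≈ 21.737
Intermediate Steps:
I = 224/25 (I = 9 - 1/(7 + 18) = 9 - 1/25 = 224/25 ≈ 8.9600)
y(j) = 4 (y(j) = -2*(-2) = 4)
O = 4
(O - 202/(-305))**2 = (4 - 202/(-305))**2 = (4 - 202*(-1/305))**2 = (4 + 202/305)**2 = (1422/305)**2 = 2022084/93025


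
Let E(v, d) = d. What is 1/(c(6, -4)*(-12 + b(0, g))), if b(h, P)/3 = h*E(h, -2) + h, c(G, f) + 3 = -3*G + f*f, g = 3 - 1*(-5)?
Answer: 1/60 ≈ 0.016667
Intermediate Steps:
g = 8 (g = 3 + 5 = 8)
c(G, f) = -3 + f² - 3*G (c(G, f) = -3 + (-3*G + f*f) = -3 + (-3*G + f²) = -3 + (f² - 3*G) = -3 + f² - 3*G)
b(h, P) = -3*h (b(h, P) = 3*(h*(-2) + h) = 3*(-2*h + h) = 3*(-h) = -3*h)
1/(c(6, -4)*(-12 + b(0, g))) = 1/((-3 + (-4)² - 3*6)*(-12 - 3*0)) = 1/((-3 + 16 - 18)*(-12 + 0)) = 1/(-5*(-12)) = 1/60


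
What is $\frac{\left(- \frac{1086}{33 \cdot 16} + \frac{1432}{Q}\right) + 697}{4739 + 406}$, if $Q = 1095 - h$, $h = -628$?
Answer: $\frac{105496081}{780105480} \approx 0.13523$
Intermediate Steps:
$Q = 1723$ ($Q = 1095 - -628 = 1095 + 628 = 1723$)
$\frac{\left(- \frac{1086}{33 \cdot 16} + \frac{1432}{Q}\right) + 697}{4739 + 406} = \frac{\left(- \frac{1086}{33 \cdot 16} + \frac{1432}{1723}\right) + 697}{4739 + 406} = \frac{\left(- \frac{1086}{528} + 1432 \cdot \frac{1}{1723}\right) + 697}{5145} = \left(\left(\left(-1086\right) \frac{1}{528} + \frac{1432}{1723}\right) + 697\right) \frac{1}{5145} = \left(\left(- \frac{181}{88} + \frac{1432}{1723}\right) + 697\right) \frac{1}{5145} = \left(- \frac{185847}{151624} + 697\right) \frac{1}{5145} = \frac{105496081}{151624} \cdot \frac{1}{5145} = \frac{105496081}{780105480}$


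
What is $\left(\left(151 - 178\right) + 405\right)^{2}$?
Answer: $142884$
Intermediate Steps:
$\left(\left(151 - 178\right) + 405\right)^{2} = \left(-27 + 405\right)^{2} = 378^{2} = 142884$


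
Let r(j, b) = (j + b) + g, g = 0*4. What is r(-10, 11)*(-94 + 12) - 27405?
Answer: -27487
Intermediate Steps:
g = 0
r(j, b) = b + j (r(j, b) = (j + b) + 0 = (b + j) + 0 = b + j)
r(-10, 11)*(-94 + 12) - 27405 = (11 - 10)*(-94 + 12) - 27405 = 1*(-82) - 27405 = -82 - 27405 = -27487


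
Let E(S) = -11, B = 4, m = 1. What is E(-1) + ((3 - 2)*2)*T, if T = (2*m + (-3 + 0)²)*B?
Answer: 77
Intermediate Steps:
T = 44 (T = (2*1 + (-3 + 0)²)*4 = (2 + (-3)²)*4 = (2 + 9)*4 = 11*4 = 44)
E(-1) + ((3 - 2)*2)*T = -11 + ((3 - 2)*2)*44 = -11 + (1*2)*44 = -11 + 2*44 = -11 + 88 = 77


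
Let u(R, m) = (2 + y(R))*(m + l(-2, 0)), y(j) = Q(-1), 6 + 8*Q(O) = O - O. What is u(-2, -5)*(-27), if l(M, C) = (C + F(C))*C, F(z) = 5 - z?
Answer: 675/4 ≈ 168.75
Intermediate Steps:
Q(O) = -¾ (Q(O) = -¾ + (O - O)/8 = -¾ + (⅛)*0 = -¾ + 0 = -¾)
l(M, C) = 5*C (l(M, C) = (C + (5 - C))*C = 5*C)
y(j) = -¾
u(R, m) = 5*m/4 (u(R, m) = (2 - ¾)*(m + 5*0) = 5*(m + 0)/4 = 5*m/4)
u(-2, -5)*(-27) = ((5/4)*(-5))*(-27) = -25/4*(-27) = 675/4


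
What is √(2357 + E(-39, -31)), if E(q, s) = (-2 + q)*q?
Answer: 2*√989 ≈ 62.897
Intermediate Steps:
E(q, s) = q*(-2 + q)
√(2357 + E(-39, -31)) = √(2357 - 39*(-2 - 39)) = √(2357 - 39*(-41)) = √(2357 + 1599) = √3956 = 2*√989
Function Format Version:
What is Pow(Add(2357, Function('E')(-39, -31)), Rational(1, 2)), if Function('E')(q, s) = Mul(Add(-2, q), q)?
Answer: Mul(2, Pow(989, Rational(1, 2))) ≈ 62.897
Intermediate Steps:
Function('E')(q, s) = Mul(q, Add(-2, q))
Pow(Add(2357, Function('E')(-39, -31)), Rational(1, 2)) = Pow(Add(2357, Mul(-39, Add(-2, -39))), Rational(1, 2)) = Pow(Add(2357, Mul(-39, -41)), Rational(1, 2)) = Pow(Add(2357, 1599), Rational(1, 2)) = Pow(3956, Rational(1, 2)) = Mul(2, Pow(989, Rational(1, 2)))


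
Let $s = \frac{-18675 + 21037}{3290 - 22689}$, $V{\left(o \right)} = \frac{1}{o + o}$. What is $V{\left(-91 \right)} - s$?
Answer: $\frac{410485}{3530618} \approx 0.11626$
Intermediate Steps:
$V{\left(o \right)} = \frac{1}{2 o}$
$s = - \frac{2362}{19399}$ ($s = \frac{2362}{-19399} = 2362 \left(- \frac{1}{19399}\right) = - \frac{2362}{19399} \approx -0.12176$)
$V{\left(-91 \right)} - s = \frac{1}{2 \left(-91\right)} - - \frac{2362}{19399} = \frac{1}{2} \left(- \frac{1}{91}\right) + \frac{2362}{19399} = - \frac{1}{182} + \frac{2362}{19399} = \frac{410485}{3530618}$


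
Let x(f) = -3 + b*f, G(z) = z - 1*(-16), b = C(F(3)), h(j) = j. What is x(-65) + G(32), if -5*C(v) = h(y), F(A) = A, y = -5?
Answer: -20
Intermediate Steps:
C(v) = 1 (C(v) = -⅕*(-5) = 1)
b = 1
G(z) = 16 + z (G(z) = z + 16 = 16 + z)
x(f) = -3 + f (x(f) = -3 + 1*f = -3 + f)
x(-65) + G(32) = (-3 - 65) + (16 + 32) = -68 + 48 = -20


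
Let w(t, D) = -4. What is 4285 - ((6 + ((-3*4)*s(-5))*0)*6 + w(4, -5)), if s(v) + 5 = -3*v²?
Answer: 4253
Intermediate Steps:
s(v) = -5 - 3*v²
4285 - ((6 + ((-3*4)*s(-5))*0)*6 + w(4, -5)) = 4285 - ((6 + ((-3*4)*(-5 - 3*(-5)²))*0)*6 - 4) = 4285 - ((6 - 12*(-5 - 3*25)*0)*6 - 4) = 4285 - ((6 - 12*(-5 - 75)*0)*6 - 4) = 4285 - ((6 - 12*(-80)*0)*6 - 4) = 4285 - ((6 + 960*0)*6 - 4) = 4285 - ((6 + 0)*6 - 4) = 4285 - (6*6 - 4) = 4285 - (36 - 4) = 4285 - 1*32 = 4285 - 32 = 4253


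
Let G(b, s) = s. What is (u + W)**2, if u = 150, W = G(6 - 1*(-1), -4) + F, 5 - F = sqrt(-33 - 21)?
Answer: 22747 - 906*I*sqrt(6) ≈ 22747.0 - 2219.2*I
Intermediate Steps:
F = 5 - 3*I*sqrt(6) (F = 5 - sqrt(-33 - 21) = 5 - sqrt(-54) = 5 - 3*I*sqrt(6) ≈ 5.0 - 7.3485*I)
W = 1 - 3*I*sqrt(6) (W = -4 + (5 - 3*I*sqrt(6)) = 1 - 3*I*sqrt(6) ≈ 1.0 - 7.3485*I)
(u + W)**2 = (150 + (1 - 3*I*sqrt(6)))**2 = (151 - 3*I*sqrt(6))**2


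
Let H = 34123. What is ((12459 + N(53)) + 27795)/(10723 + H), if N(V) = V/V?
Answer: 40255/44846 ≈ 0.89763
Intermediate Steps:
N(V) = 1
((12459 + N(53)) + 27795)/(10723 + H) = ((12459 + 1) + 27795)/(10723 + 34123) = (12460 + 27795)/44846 = 40255*(1/44846) = 40255/44846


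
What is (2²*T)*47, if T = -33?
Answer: -6204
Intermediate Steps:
(2²*T)*47 = (2²*(-33))*47 = (4*(-33))*47 = -132*47 = -6204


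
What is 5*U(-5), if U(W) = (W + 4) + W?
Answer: -30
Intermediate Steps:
U(W) = 4 + 2*W (U(W) = (4 + W) + W = 4 + 2*W)
5*U(-5) = 5*(4 + 2*(-5)) = 5*(4 - 10) = 5*(-6) = -30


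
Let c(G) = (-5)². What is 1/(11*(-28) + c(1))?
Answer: -1/283 ≈ -0.0035336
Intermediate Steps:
c(G) = 25
1/(11*(-28) + c(1)) = 1/(11*(-28) + 25) = 1/(-308 + 25) = 1/(-283) = -1/283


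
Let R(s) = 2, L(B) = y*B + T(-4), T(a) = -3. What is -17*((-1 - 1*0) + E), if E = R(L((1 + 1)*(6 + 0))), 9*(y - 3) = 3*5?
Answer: -17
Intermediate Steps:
y = 14/3 (y = 3 + (3*5)/9 = 3 + (⅑)*15 = 3 + 5/3 = 14/3 ≈ 4.6667)
L(B) = -3 + 14*B/3 (L(B) = 14*B/3 - 3 = -3 + 14*B/3)
E = 2
-17*((-1 - 1*0) + E) = -17*((-1 - 1*0) + 2) = -17*((-1 + 0) + 2) = -17*(-1 + 2) = -17*1 = -17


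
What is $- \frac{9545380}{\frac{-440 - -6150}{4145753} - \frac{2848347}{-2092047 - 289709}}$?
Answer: $- \frac{94252724710639321840}{11822142947051} \approx -7.9726 \cdot 10^{6}$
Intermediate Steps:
$- \frac{9545380}{\frac{-440 - -6150}{4145753} - \frac{2848347}{-2092047 - 289709}} = - \frac{9545380}{\left(-440 + 6150\right) \frac{1}{4145753} - \frac{2848347}{-2381756}} = - \frac{9545380}{5710 \cdot \frac{1}{4145753} - - \frac{2848347}{2381756}} = - \frac{9545380}{\frac{5710}{4145753} + \frac{2848347}{2381756}} = - \frac{9545380}{\frac{11822142947051}{9874172082268}} = \left(-9545380\right) \frac{9874172082268}{11822142947051} = - \frac{94252724710639321840}{11822142947051}$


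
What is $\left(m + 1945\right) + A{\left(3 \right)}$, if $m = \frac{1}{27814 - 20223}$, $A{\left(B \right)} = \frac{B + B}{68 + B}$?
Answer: $\frac{1048324762}{538961} \approx 1945.1$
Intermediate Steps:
$A{\left(B \right)} = \frac{2 B}{68 + B}$
$m = \frac{1}{7591} \approx 0.00013173$
$\left(m + 1945\right) + A{\left(3 \right)} = \left(\frac{1}{7591} + 1945\right) + 2 \cdot 3 \frac{1}{68 + 3} = \frac{14764496}{7591} + 2 \cdot 3 \cdot \frac{1}{71} = \frac{14764496}{7591} + \frac{6}{71} = \frac{1048324762}{538961}$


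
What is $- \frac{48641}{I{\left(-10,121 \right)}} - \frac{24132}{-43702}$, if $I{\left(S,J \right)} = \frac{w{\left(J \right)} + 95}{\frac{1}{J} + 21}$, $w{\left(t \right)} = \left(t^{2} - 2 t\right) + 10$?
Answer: $- \frac{1340300239589}{19174077692} \approx -69.902$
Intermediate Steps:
$w{\left(t \right)} = 10 + t^{2} - 2 t$
$I{\left(S,J \right)} = \frac{105 + J^{2} - 2 J}{21 + \frac{1}{J}}$ ($I{\left(S,J \right)} = \frac{\left(10 + J^{2} - 2 J\right) + 95}{\frac{1}{J} + 21} = \frac{105 + J^{2} - 2 J}{21 + \frac{1}{J}}$)
$- \frac{48641}{I{\left(-10,121 \right)}} - \frac{24132}{-43702} = - \frac{48641}{121 \frac{1}{1 + 21 \cdot 121} \left(105 + 121^{2} - 242\right)} - \frac{24132}{-43702} = - \frac{48641}{121 \frac{1}{1 + 2541} \left(105 + 14641 - 242\right)} - - \frac{12066}{21851} = - \frac{48641}{121 \cdot \frac{1}{2542} \cdot 14504} + \frac{12066}{21851} = - \frac{48641}{\frac{877492}{1271}} + \frac{12066}{21851} = \left(-48641\right) \frac{1271}{877492} + \frac{12066}{21851} = - \frac{61822711}{877492} + \frac{12066}{21851} = - \frac{1340300239589}{19174077692}$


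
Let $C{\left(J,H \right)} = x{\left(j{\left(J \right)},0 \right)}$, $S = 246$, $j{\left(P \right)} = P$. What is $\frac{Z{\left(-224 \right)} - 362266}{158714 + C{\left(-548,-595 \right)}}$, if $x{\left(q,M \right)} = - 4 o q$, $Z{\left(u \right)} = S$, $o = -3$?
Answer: $- \frac{181010}{76069} \approx -2.3796$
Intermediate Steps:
$Z{\left(u \right)} = 246$
$x{\left(q,M \right)} = 12 q$ ($x{\left(q,M \right)} = \left(-4\right) \left(-3\right) q = 12 q$)
$C{\left(J,H \right)} = 12 J$
$\frac{Z{\left(-224 \right)} - 362266}{158714 + C{\left(-548,-595 \right)}} = \frac{246 - 362266}{158714 + 12 \left(-548\right)} = - \frac{362020}{158714 - 6576} = - \frac{362020}{152138} = \left(-362020\right) \frac{1}{152138} = - \frac{181010}{76069}$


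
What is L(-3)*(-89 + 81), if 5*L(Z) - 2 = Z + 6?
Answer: -8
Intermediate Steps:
L(Z) = 8/5 + Z/5 (L(Z) = ⅖ + (Z + 6)/5 = ⅖ + (6 + Z)/5 = ⅖ + (6/5 + Z/5) = 8/5 + Z/5)
L(-3)*(-89 + 81) = (8/5 + (⅕)*(-3))*(-89 + 81) = (8/5 - ⅗)*(-8) = 1*(-8) = -8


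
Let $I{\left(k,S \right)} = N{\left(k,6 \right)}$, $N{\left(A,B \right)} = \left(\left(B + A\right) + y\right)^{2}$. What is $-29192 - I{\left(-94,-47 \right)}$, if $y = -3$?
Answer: $-37473$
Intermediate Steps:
$N{\left(A,B \right)} = \left(-3 + A + B\right)^{2}$ ($N{\left(A,B \right)} = \left(\left(B + A\right) - 3\right)^{2} = \left(\left(A + B\right) - 3\right)^{2} = \left(-3 + A + B\right)^{2}$)
$I{\left(k,S \right)} = \left(3 + k\right)^{2}$ ($I{\left(k,S \right)} = \left(-3 + k + 6\right)^{2} = \left(3 + k\right)^{2}$)
$-29192 - I{\left(-94,-47 \right)} = -29192 - \left(3 - 94\right)^{2} = -29192 - \left(-91\right)^{2} = -29192 - 8281 = -37473$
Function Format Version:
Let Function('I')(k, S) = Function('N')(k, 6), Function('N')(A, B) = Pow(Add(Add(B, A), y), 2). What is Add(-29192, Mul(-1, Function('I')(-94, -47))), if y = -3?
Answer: -37473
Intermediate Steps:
Function('N')(A, B) = Pow(Add(-3, A, B), 2) (Function('N')(A, B) = Pow(Add(Add(B, A), -3), 2) = Pow(Add(Add(A, B), -3), 2) = Pow(Add(-3, A, B), 2))
Function('I')(k, S) = Pow(Add(3, k), 2) (Function('I')(k, S) = Pow(Add(-3, k, 6), 2) = Pow(Add(3, k), 2))
Add(-29192, Mul(-1, Function('I')(-94, -47))) = Add(-29192, Mul(-1, Pow(Add(3, -94), 2))) = Add(-29192, Mul(-1, Pow(-91, 2))) = Add(-29192, Mul(-1, 8281)) = Add(-29192, -8281) = -37473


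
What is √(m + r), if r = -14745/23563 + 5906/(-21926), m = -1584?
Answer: I*√105759776799498761230/258321169 ≈ 39.811*I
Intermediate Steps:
r = -231230974/258321169 (r = -14745*1/23563 + 5906*(-1/21926) = -14745/23563 - 2953/10963 = -231230974/258321169 ≈ -0.89513)
√(m + r) = √(-1584 - 231230974/258321169) = √(-409411962670/258321169) = I*√105759776799498761230/258321169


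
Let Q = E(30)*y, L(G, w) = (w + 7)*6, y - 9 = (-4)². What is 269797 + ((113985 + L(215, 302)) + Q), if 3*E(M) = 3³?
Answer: 385861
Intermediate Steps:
y = 25 (y = 9 + (-4)² = 9 + 16 = 25)
E(M) = 9 (E(M) = (⅓)*3³ = (⅓)*27 = 9)
L(G, w) = 42 + 6*w (L(G, w) = (7 + w)*6 = 42 + 6*w)
Q = 225 (Q = 9*25 = 225)
269797 + ((113985 + L(215, 302)) + Q) = 269797 + ((113985 + (42 + 6*302)) + 225) = 269797 + ((113985 + (42 + 1812)) + 225) = 269797 + ((113985 + 1854) + 225) = 269797 + (115839 + 225) = 269797 + 116064 = 385861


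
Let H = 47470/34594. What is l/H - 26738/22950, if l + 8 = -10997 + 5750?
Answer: -208669174468/54471825 ≈ -3830.8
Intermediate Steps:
H = 23735/17297 (H = 47470*(1/34594) = 23735/17297 ≈ 1.3722)
l = -5255 (l = -8 + (-10997 + 5750) = -8 - 5247 = -5255)
l/H - 26738/22950 = -5255/23735/17297 - 26738/22950 = -5255*17297/23735 - 26738*1/22950 = -18179147/4747 - 13369/11475 = -208669174468/54471825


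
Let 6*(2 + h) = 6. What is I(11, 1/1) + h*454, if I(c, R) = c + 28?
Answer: -415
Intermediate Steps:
h = -1 (h = -2 + (⅙)*6 = -2 + 1 = -1)
I(c, R) = 28 + c
I(11, 1/1) + h*454 = (28 + 11) - 1*454 = 39 - 454 = -415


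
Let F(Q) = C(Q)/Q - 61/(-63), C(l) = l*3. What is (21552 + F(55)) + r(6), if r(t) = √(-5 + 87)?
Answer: 1358026/63 + √82 ≈ 21565.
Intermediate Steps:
C(l) = 3*l
F(Q) = 250/63 (F(Q) = (3*Q)/Q - 61/(-63) = 3 - 61*(-1/63) = 3 + 61/63 = 250/63)
r(t) = √82
(21552 + F(55)) + r(6) = (21552 + 250/63) + √82 = 1358026/63 + √82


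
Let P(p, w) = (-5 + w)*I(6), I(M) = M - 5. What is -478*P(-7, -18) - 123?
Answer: 10871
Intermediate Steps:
I(M) = -5 + M
P(p, w) = -5 + w (P(p, w) = (-5 + w)*(-5 + 6) = (-5 + w)*1 = -5 + w)
-478*P(-7, -18) - 123 = -478*(-5 - 18) - 123 = -478*(-23) - 123 = 10994 - 123 = 10871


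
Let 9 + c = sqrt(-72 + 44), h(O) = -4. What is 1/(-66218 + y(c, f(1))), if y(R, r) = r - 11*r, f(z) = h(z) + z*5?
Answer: -1/66228 ≈ -1.5099e-5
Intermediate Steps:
c = -9 + 2*I*sqrt(7) (c = -9 + sqrt(-72 + 44) = -9 + sqrt(-28) = -9 + 2*I*sqrt(7) ≈ -9.0 + 5.2915*I)
f(z) = -4 + 5*z (f(z) = -4 + z*5 = -4 + 5*z)
y(R, r) = -10*r
1/(-66218 + y(c, f(1))) = 1/(-66218 - 10*(-4 + 5*1)) = 1/(-66218 - 10*(-4 + 5)) = 1/(-66218 - 10*1) = 1/(-66218 - 10) = 1/(-66228) = -1/66228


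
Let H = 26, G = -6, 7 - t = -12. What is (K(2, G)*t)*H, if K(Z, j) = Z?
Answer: 988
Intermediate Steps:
t = 19 (t = 7 - 1*(-12) = 7 + 12 = 19)
(K(2, G)*t)*H = (2*19)*26 = 38*26 = 988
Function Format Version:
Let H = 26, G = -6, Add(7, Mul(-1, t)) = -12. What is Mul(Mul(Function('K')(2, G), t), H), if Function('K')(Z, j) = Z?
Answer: 988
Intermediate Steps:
t = 19 (t = Add(7, Mul(-1, -12)) = Add(7, 12) = 19)
Mul(Mul(Function('K')(2, G), t), H) = Mul(Mul(2, 19), 26) = Mul(38, 26) = 988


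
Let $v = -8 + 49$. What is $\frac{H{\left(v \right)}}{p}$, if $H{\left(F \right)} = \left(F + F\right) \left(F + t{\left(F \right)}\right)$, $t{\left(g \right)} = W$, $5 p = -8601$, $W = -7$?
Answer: $- \frac{13940}{8601} \approx -1.6207$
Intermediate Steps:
$v = 41$
$p = - \frac{8601}{5}$ ($p = \frac{1}{5} \left(-8601\right) = - \frac{8601}{5} \approx -1720.2$)
$t{\left(g \right)} = -7$
$H{\left(F \right)} = 2 F \left(-7 + F\right)$ ($H{\left(F \right)} = \left(F + F\right) \left(F - 7\right) = 2 F \left(-7 + F\right)$)
$\frac{H{\left(v \right)}}{p} = \frac{2 \cdot 41 \left(-7 + 41\right)}{- \frac{8601}{5}} = 2 \cdot 41 \cdot 34 \left(- \frac{5}{8601}\right) = 2788 \left(- \frac{5}{8601}\right) = - \frac{13940}{8601}$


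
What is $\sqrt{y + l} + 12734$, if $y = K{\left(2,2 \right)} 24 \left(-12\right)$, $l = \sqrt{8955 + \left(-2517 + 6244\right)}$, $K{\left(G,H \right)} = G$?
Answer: $12734 + \sqrt{-576 + \sqrt{12682}} \approx 12734.0 + 21.526 i$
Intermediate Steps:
$l = \sqrt{12682}$ ($l = \sqrt{8955 + 3727} = \sqrt{12682} \approx 112.61$)
$y = -576$ ($y = 2 \cdot 24 \left(-12\right) = 48 \left(-12\right) = -576$)
$\sqrt{y + l} + 12734 = \sqrt{-576 + \sqrt{12682}} + 12734 = 12734 + \sqrt{-576 + \sqrt{12682}}$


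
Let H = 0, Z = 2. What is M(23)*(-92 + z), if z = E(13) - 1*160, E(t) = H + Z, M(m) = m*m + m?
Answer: -138000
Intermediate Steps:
M(m) = m + m² (M(m) = m² + m = m + m²)
E(t) = 2 (E(t) = 0 + 2 = 2)
z = -158 (z = 2 - 1*160 = 2 - 160 = -158)
M(23)*(-92 + z) = (23*(1 + 23))*(-92 - 158) = (23*24)*(-250) = 552*(-250) = -138000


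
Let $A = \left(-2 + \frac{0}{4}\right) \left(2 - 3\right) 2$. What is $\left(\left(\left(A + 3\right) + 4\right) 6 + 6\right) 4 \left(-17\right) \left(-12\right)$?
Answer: $58752$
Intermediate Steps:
$A = 4$ ($A = \left(-2 + 0 \cdot \frac{1}{4}\right) \left(\left(-1\right) 2\right) = \left(-2 + 0\right) \left(-2\right) = \left(-2\right) \left(-2\right) = 4$)
$\left(\left(\left(A + 3\right) + 4\right) 6 + 6\right) 4 \left(-17\right) \left(-12\right) = \left(\left(\left(4 + 3\right) + 4\right) 6 + 6\right) 4 \left(-17\right) \left(-12\right) = \left(\left(7 + 4\right) 6 + 6\right) 4 \left(-17\right) \left(-12\right) = \left(11 \cdot 6 + 6\right) 4 \left(-17\right) \left(-12\right) = \left(66 + 6\right) 4 \left(-17\right) \left(-12\right) = 72 \cdot 4 \left(-17\right) \left(-12\right) = 288 \left(-17\right) \left(-12\right) = \left(-4896\right) \left(-12\right) = 58752$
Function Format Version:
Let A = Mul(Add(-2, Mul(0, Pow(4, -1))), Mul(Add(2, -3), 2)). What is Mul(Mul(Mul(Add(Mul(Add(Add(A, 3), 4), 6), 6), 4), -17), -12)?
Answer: 58752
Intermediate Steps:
A = 4 (A = Mul(Add(-2, Mul(0, Rational(1, 4))), Mul(-1, 2)) = Mul(Add(-2, 0), -2) = Mul(-2, -2) = 4)
Mul(Mul(Mul(Add(Mul(Add(Add(A, 3), 4), 6), 6), 4), -17), -12) = Mul(Mul(Mul(Add(Mul(Add(Add(4, 3), 4), 6), 6), 4), -17), -12) = Mul(Mul(Mul(Add(Mul(Add(7, 4), 6), 6), 4), -17), -12) = Mul(Mul(Mul(Add(Mul(11, 6), 6), 4), -17), -12) = Mul(Mul(Mul(Add(66, 6), 4), -17), -12) = Mul(Mul(Mul(72, 4), -17), -12) = Mul(Mul(288, -17), -12) = Mul(-4896, -12) = 58752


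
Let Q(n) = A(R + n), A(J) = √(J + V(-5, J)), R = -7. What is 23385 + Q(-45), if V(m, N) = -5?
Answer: 23385 + I*√57 ≈ 23385.0 + 7.5498*I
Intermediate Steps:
A(J) = √(-5 + J) (A(J) = √(J - 5) = √(-5 + J))
Q(n) = √(-12 + n) (Q(n) = √(-5 + (-7 + n)) = √(-12 + n))
23385 + Q(-45) = 23385 + √(-12 - 45) = 23385 + √(-57) = 23385 + I*√57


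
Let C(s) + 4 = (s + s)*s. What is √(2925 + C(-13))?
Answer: √3259 ≈ 57.088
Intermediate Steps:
C(s) = -4 + 2*s² (C(s) = -4 + (s + s)*s = -4 + (2*s)*s = -4 + 2*s²)
√(2925 + C(-13)) = √(2925 + (-4 + 2*(-13)²)) = √(2925 + (-4 + 2*169)) = √(2925 + (-4 + 338)) = √(2925 + 334) = √3259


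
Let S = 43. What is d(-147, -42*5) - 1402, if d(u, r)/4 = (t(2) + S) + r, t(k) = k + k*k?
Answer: -2046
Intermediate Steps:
t(k) = k + k²
d(u, r) = 196 + 4*r (d(u, r) = 4*((2*(1 + 2) + 43) + r) = 4*((2*3 + 43) + r) = 4*((6 + 43) + r) = 4*(49 + r) = 196 + 4*r)
d(-147, -42*5) - 1402 = (196 + 4*(-42*5)) - 1402 = (196 + 4*(-210)) - 1402 = (196 - 840) - 1402 = -644 - 1402 = -2046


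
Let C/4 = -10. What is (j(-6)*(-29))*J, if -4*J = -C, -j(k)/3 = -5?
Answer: 4350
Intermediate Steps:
C = -40 (C = 4*(-10) = -40)
j(k) = 15 (j(k) = -3*(-5) = 15)
J = -10 (J = -(-1)*(-40)/4 = -¼*40 = -10)
(j(-6)*(-29))*J = (15*(-29))*(-10) = -435*(-10) = 4350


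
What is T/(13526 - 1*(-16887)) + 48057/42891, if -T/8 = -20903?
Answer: 169293375/25577333 ≈ 6.6189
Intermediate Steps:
T = 167224 (T = -8*(-20903) = 167224)
T/(13526 - 1*(-16887)) + 48057/42891 = 167224/(13526 - 1*(-16887)) + 48057/42891 = 167224/(13526 + 16887) + 48057*(1/42891) = 167224/30413 + 16019/14297 = 169293375/25577333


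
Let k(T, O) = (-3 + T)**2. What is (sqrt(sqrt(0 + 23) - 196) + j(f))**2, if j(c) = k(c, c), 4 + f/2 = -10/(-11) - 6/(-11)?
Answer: (7921 + 121*I*sqrt(196 - sqrt(23)))**2/14641 ≈ 4094.2 + 1810.4*I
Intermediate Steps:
f = -56/11 (f = -8 + 2*(-10/(-11) - 6/(-11)) = -8 + 2*(-10*(-1/11) - 6*(-1/11)) = -8 + 2*(10/11 + 6/11) = -8 + 2*(16/11) = -8 + 32/11 = -56/11 ≈ -5.0909)
j(c) = (-3 + c)**2
(sqrt(sqrt(0 + 23) - 196) + j(f))**2 = (sqrt(sqrt(0 + 23) - 196) + (-3 - 56/11)**2)**2 = (sqrt(sqrt(23) - 196) + (-89/11)**2)**2 = (sqrt(-196 + sqrt(23)) + 7921/121)**2 = (7921/121 + sqrt(-196 + sqrt(23)))**2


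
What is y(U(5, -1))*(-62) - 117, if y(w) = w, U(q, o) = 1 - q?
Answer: 131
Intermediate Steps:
y(U(5, -1))*(-62) - 117 = (1 - 1*5)*(-62) - 117 = (1 - 5)*(-62) - 117 = -4*(-62) - 117 = 248 - 117 = 131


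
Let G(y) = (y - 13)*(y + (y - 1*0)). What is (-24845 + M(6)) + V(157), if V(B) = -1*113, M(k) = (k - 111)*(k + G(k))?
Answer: -16768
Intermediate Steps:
G(y) = 2*y*(-13 + y) (G(y) = (-13 + y)*(y + (y + 0)) = (-13 + y)*(y + y) = (-13 + y)*(2*y) = 2*y*(-13 + y))
M(k) = (-111 + k)*(k + 2*k*(-13 + k)) (M(k) = (k - 111)*(k + 2*k*(-13 + k)) = (-111 + k)*(k + 2*k*(-13 + k)))
V(B) = -113
(-24845 + M(6)) + V(157) = (-24845 + 6*(2775 - 247*6 + 2*6**2)) - 113 = (-24845 + 6*(2775 - 1482 + 2*36)) - 113 = (-24845 + 6*(2775 - 1482 + 72)) - 113 = (-24845 + 6*1365) - 113 = (-24845 + 8190) - 113 = -16655 - 113 = -16768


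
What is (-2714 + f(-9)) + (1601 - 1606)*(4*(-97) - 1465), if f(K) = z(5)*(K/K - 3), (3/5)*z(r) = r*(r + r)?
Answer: 19153/3 ≈ 6384.3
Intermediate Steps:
z(r) = 10*r²/3 (z(r) = 5*(r*(r + r))/3 = 5*(r*(2*r))/3 = 5*(2*r²)/3 = 10*r²/3)
f(K) = -500/3 (f(K) = ((10/3)*5²)*(K/K - 3) = ((10/3)*25)*(1 - 3) = (250/3)*(-2) = -500/3)
(-2714 + f(-9)) + (1601 - 1606)*(4*(-97) - 1465) = (-2714 - 500/3) + (1601 - 1606)*(4*(-97) - 1465) = -8642/3 - 5*(-388 - 1465) = -8642/3 - 5*(-1853) = -8642/3 + 9265 = 19153/3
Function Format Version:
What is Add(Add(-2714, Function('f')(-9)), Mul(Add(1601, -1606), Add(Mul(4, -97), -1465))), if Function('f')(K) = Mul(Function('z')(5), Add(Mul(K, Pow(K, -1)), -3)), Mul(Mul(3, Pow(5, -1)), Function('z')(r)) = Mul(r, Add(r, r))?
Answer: Rational(19153, 3) ≈ 6384.3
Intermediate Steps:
Function('z')(r) = Mul(Rational(10, 3), Pow(r, 2)) (Function('z')(r) = Mul(Rational(5, 3), Mul(r, Add(r, r))) = Mul(Rational(5, 3), Mul(r, Mul(2, r))) = Mul(Rational(5, 3), Mul(2, Pow(r, 2))) = Mul(Rational(10, 3), Pow(r, 2)))
Function('f')(K) = Rational(-500, 3) (Function('f')(K) = Mul(Mul(Rational(10, 3), Pow(5, 2)), Add(Mul(K, Pow(K, -1)), -3)) = Mul(Mul(Rational(10, 3), 25), Add(1, -3)) = Mul(Rational(250, 3), -2) = Rational(-500, 3))
Add(Add(-2714, Function('f')(-9)), Mul(Add(1601, -1606), Add(Mul(4, -97), -1465))) = Add(Add(-2714, Rational(-500, 3)), Mul(Add(1601, -1606), Add(Mul(4, -97), -1465))) = Add(Rational(-8642, 3), Mul(-5, Add(-388, -1465))) = Add(Rational(-8642, 3), Mul(-5, -1853)) = Add(Rational(-8642, 3), 9265) = Rational(19153, 3)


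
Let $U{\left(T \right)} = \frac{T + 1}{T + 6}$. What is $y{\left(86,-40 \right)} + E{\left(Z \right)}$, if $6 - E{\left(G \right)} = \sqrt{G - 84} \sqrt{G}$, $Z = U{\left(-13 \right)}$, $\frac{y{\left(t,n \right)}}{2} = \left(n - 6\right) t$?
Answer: $-7906 - \frac{48 i \sqrt{3}}{7} \approx -7906.0 - 11.877 i$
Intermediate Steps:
$U{\left(T \right)} = \frac{1 + T}{6 + T}$
$y{\left(t,n \right)} = 2 t \left(-6 + n\right)$ ($y{\left(t,n \right)} = 2 \left(n - 6\right) t = 2 \left(-6 + n\right) t = 2 t \left(-6 + n\right)$)
$Z = \frac{12}{7}$ ($Z = \frac{1 - 13}{6 - 13} = \frac{1}{-7} \left(-12\right) = \left(- \frac{1}{7}\right) \left(-12\right) = \frac{12}{7} \approx 1.7143$)
$E{\left(G \right)} = 6 - \sqrt{G} \sqrt{-84 + G}$ ($E{\left(G \right)} = 6 - \sqrt{G - 84} \sqrt{G} = 6 - \sqrt{-84 + G} \sqrt{G} = 6 - \sqrt{G} \sqrt{-84 + G}$)
$y{\left(86,-40 \right)} + E{\left(Z \right)} = 2 \cdot 86 \left(-6 - 40\right) + \left(6 - \sqrt{\frac{12}{7}} \sqrt{-84 + \frac{12}{7}}\right) = 2 \cdot 86 \left(-46\right) + \left(6 - \frac{2 \sqrt{21}}{7} \sqrt{- \frac{576}{7}}\right) = -7912 + \left(6 - \frac{2 \sqrt{21}}{7} \frac{24 i \sqrt{7}}{7}\right) = -7912 + \left(6 - \frac{48 i \sqrt{3}}{7}\right) = -7906 - \frac{48 i \sqrt{3}}{7}$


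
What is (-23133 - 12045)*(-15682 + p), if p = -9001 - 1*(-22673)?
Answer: 70707780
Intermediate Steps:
p = 13672 (p = -9001 + 22673 = 13672)
(-23133 - 12045)*(-15682 + p) = (-23133 - 12045)*(-15682 + 13672) = -35178*(-2010) = 70707780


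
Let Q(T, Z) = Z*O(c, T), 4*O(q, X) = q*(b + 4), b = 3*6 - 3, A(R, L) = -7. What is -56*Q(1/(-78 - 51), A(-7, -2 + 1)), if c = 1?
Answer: 1862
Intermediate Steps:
b = 15 (b = 18 - 3 = 15)
O(q, X) = 19*q/4 (O(q, X) = (q*(15 + 4))/4 = (q*19)/4 = (19*q)/4 = 19*q/4)
Q(T, Z) = 19*Z/4 (Q(T, Z) = Z*((19/4)*1) = Z*(19/4) = 19*Z/4)
-56*Q(1/(-78 - 51), A(-7, -2 + 1)) = -266*(-7) = -56*(-133/4) = 1862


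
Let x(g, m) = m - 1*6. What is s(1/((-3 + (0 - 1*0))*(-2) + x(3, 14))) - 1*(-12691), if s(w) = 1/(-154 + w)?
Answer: 27349091/2155 ≈ 12691.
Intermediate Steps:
x(g, m) = -6 + m (x(g, m) = m - 6 = -6 + m)
s(1/((-3 + (0 - 1*0))*(-2) + x(3, 14))) - 1*(-12691) = 1/(-154 + 1/((-3 + (0 - 1*0))*(-2) + (-6 + 14))) - 1*(-12691) = 1/(-154 + 1/((-3 + (0 + 0))*(-2) + 8)) + 12691 = 1/(-154 + 1/((-3 + 0)*(-2) + 8)) + 12691 = 1/(-154 + 1/(-3*(-2) + 8)) + 12691 = 1/(-154 + 1/(6 + 8)) + 12691 = 1/(-154 + 1/14) + 12691 = 1/(-2155/14) + 12691 = -14/2155 + 12691 = 27349091/2155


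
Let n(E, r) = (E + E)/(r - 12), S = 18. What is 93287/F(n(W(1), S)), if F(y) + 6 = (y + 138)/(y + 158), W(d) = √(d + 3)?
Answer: -11101153/610 ≈ -18199.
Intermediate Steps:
W(d) = √(3 + d)
n(E, r) = 2*E/(-12 + r) (n(E, r) = (2*E)/(-12 + r) = 2*E/(-12 + r))
F(y) = -6 + (138 + y)/(158 + y) (F(y) = -6 + (y + 138)/(y + 158) = -6 + (138 + y)/(158 + y))
93287/F(n(W(1), S)) = 93287/((5*(-162 - 2*√(3 + 1)/(-12 + 18))/(158 + 2*√(3 + 1)/(-12 + 18)))) = 93287/((5*(-162 - 2*√4/6)/(158 + 2*√4/6))) = 93287/((5*(-162 - 2*2/6)/(158 + 2*2*(⅙)))) = 93287/((5*(-162 - 1*⅔)/(158 + ⅔))) = 93287/((5*(-162 - ⅔)/(476/3))) = 93287/((5*(3/476)*(-488/3))) = 93287/(-610/119) = 93287*(-119/610) = -11101153/610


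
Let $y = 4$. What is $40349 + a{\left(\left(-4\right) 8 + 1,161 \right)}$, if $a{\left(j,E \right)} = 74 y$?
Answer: $40645$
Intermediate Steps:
$a{\left(j,E \right)} = 296$ ($a{\left(j,E \right)} = 74 \cdot 4 = 296$)
$40349 + a{\left(\left(-4\right) 8 + 1,161 \right)} = 40349 + 296 = 40645$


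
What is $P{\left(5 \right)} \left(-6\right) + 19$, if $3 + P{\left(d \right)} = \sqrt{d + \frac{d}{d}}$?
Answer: $37 - 6 \sqrt{6} \approx 22.303$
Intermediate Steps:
$P{\left(d \right)} = -3 + \sqrt{1 + d}$ ($P{\left(d \right)} = -3 + \sqrt{d + \frac{d}{d}} = -3 + \sqrt{d + 1} = -3 + \sqrt{1 + d}$)
$P{\left(5 \right)} \left(-6\right) + 19 = \left(-3 + \sqrt{1 + 5}\right) \left(-6\right) + 19 = \left(-3 + \sqrt{6}\right) \left(-6\right) + 19 = \left(18 - 6 \sqrt{6}\right) + 19 = 37 - 6 \sqrt{6}$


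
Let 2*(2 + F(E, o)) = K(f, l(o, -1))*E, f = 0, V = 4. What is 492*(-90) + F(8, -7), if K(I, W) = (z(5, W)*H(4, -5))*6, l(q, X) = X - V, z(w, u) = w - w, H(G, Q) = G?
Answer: -44282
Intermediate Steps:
z(w, u) = 0
l(q, X) = -4 + X (l(q, X) = X - 1*4 = X - 4 = -4 + X)
K(I, W) = 0 (K(I, W) = (0*4)*6 = 0*6 = 0)
F(E, o) = -2 (F(E, o) = -2 + (0*E)/2 = -2 + (½)*0 = -2 + 0 = -2)
492*(-90) + F(8, -7) = 492*(-90) - 2 = -44280 - 2 = -44282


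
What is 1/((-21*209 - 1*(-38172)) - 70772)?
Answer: -1/36989 ≈ -2.7035e-5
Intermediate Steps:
1/((-21*209 - 1*(-38172)) - 70772) = 1/((-4389 + 38172) - 70772) = 1/(33783 - 70772) = 1/(-36989) = -1/36989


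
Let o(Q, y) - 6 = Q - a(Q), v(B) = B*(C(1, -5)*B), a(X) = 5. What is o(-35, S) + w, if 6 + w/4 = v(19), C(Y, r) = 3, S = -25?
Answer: 4274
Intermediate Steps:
v(B) = 3*B² (v(B) = B*(3*B) = 3*B²)
o(Q, y) = 1 + Q (o(Q, y) = 6 + (Q - 1*5) = 6 + (Q - 5) = 6 + (-5 + Q) = 1 + Q)
w = 4308 (w = -24 + 4*(3*19²) = -24 + 4*(3*361) = -24 + 4*1083 = -24 + 4332 = 4308)
o(-35, S) + w = (1 - 35) + 4308 = -34 + 4308 = 4274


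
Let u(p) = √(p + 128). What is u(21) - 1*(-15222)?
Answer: 15222 + √149 ≈ 15234.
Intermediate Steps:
u(p) = √(128 + p)
u(21) - 1*(-15222) = √(128 + 21) - 1*(-15222) = √149 + 15222 = 15222 + √149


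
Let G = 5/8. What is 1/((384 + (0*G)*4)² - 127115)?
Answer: 1/20341 ≈ 4.9162e-5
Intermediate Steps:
G = 5/8 (G = 5*(⅛) = 5/8 ≈ 0.62500)
1/((384 + (0*G)*4)² - 127115) = 1/((384 + (0*(5/8))*4)² - 127115) = 1/((384 + 0*4)² - 127115) = 1/((384 + 0)² - 127115) = 1/(384² - 127115) = 1/(147456 - 127115) = 1/20341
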